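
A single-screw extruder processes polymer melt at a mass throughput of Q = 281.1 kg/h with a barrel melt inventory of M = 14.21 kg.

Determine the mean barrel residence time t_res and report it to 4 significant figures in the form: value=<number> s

Convert throughput: Q = 281.1 kg/h = 281.1/3600 = 0.0780833 kg/s
Mean residence time: t_res = M/Q_s = 14.21 kg / 0.0780833 kg/s = 181.985 s

value=182.0 s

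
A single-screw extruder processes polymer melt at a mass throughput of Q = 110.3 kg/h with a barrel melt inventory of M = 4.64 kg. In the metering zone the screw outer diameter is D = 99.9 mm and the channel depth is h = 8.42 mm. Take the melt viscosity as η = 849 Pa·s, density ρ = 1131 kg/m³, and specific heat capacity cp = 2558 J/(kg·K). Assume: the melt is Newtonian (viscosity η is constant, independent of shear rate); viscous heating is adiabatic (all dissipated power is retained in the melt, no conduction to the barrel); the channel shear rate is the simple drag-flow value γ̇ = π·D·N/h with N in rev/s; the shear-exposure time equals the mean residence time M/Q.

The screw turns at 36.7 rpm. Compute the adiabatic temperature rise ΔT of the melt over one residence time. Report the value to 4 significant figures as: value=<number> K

Throughput in SI: Q_s = 110.3 kg/h ÷ 3600 s/h = 0.0306389 kg/s
t_res = M / Q_s = 4.64 / 0.0306389 = 151.442 s
Convert to SI: D = 0.0999 m, h = 0.00842 m, N = 36.7/60 = 0.611667 rev/s
Shear rate: γ̇ = πDN/h = π·0.0999·0.611667/0.00842 = 22.7991 s⁻¹
Adiabatic rise: ΔT = η γ̇² t_res / (ρ cp) = 849·(22.7991)²·151.442 / (1131·2558) = 23.1007 K

value=23.10 K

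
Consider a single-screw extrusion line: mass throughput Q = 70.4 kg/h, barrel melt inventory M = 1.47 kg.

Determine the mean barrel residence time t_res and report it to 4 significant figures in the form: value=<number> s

value=75.17 s

Q_s = Q / 3600 = 70.4 / 3600 = 0.0195556 kg/s
t_res = M / Q_s = 1.47 / 0.0195556 = 75.1705 s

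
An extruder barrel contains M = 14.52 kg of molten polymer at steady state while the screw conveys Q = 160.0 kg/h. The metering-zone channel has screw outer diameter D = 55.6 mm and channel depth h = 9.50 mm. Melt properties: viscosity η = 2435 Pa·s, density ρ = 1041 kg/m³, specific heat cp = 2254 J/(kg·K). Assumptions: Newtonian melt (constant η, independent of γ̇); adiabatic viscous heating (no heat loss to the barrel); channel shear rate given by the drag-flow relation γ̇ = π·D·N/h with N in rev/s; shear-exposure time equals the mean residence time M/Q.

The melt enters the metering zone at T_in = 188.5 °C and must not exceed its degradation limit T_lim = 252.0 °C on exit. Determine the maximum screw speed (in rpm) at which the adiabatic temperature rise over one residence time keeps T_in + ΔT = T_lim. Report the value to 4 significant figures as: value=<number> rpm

value=44.66 rpm

Throughput in SI: Q_s = 160.0 kg/h ÷ 3600 s/h = 0.0444444 kg/s
t_res = M / Q_s = 14.52 / 0.0444444 = 326.7 s
D = 55.6 mm = 0.0556 m;  h = 9.50 mm = 0.0095 m
ΔT_a = T_lim − T_in = 252.0 − 188.5 = 63.5 K
Invert ΔT = ηγ̇²t_res/(ρcp) for γ̇: γ̇_max² = ΔT_a ρ cp / (η t_res) = 63.5·1041·2254 / (2435·326.7) = 187.297 s⁻²
Take the square root: γ̇_max = √(187.297) = 13.6856 s⁻¹
Solve γ̇ = πDN/h for N: N_max = γ̇_max·h/(π·D) = 13.6856 × 0.0095 / (π × 0.0556) = 0.744328 rev/s = 44.6597 rpm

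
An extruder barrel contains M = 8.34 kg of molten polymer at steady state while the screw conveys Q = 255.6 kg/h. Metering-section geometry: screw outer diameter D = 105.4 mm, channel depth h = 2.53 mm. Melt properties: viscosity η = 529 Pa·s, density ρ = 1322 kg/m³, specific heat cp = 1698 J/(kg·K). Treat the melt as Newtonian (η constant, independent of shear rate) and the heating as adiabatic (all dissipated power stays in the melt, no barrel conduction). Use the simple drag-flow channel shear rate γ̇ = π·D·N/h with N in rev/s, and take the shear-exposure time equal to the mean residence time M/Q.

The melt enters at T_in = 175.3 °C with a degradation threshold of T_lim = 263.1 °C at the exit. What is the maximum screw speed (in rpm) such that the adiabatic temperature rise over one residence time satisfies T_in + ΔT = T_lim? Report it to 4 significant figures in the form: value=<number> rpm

Convert throughput: Q = 255.6 kg/h = 255.6/3600 = 0.071 kg/s
t_res = M / Q_s = 8.34 ÷ 0.071 = 117.465 s
Geometry in SI: D = 105.4 mm → 0.1054 m, h = 2.53 mm → 0.00253 m
Allowable rise: ΔT_a = T_lim − T_in = 263.1 − 175.3 = 87.8 K
γ̇_max² = ΔT_a·ρ·cp/(η·t_res) = 87.8·1322·1698/(529·117.465) = 3171.76 s⁻²
γ̇_max = √3171.76 = 56.3184 s⁻¹
N_max = γ̇_max·h / (π·D) = 56.3184 · 0.00253 / (π · 0.1054) = 0.430309 rev/s = 25.8185 rpm

value=25.82 rpm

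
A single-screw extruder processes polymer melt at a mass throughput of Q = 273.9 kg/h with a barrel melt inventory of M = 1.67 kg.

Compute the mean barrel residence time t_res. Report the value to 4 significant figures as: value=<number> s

Q_s = Q / 3600 = 273.9 / 3600 = 0.0760833 kg/s
t_res = M / Q_s = 1.67 ÷ 0.0760833 = 21.9496 s

value=21.95 s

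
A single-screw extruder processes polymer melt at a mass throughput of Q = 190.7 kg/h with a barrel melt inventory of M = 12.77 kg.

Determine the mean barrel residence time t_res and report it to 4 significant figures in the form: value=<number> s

Q_s = Q / 3600 = 190.7 / 3600 = 0.0529722 kg/s
t_res = M / Q_s = 12.77 / 0.0529722 = 241.07 s

value=241.1 s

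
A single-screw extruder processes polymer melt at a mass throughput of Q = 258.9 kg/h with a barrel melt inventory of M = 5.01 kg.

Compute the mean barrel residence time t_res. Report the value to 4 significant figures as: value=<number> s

Convert throughput: Q = 258.9 kg/h = 258.9/3600 = 0.0719167 kg/s
Mean residence time: t_res = M/Q_s = 5.01 kg / 0.0719167 kg/s = 69.664 s

value=69.66 s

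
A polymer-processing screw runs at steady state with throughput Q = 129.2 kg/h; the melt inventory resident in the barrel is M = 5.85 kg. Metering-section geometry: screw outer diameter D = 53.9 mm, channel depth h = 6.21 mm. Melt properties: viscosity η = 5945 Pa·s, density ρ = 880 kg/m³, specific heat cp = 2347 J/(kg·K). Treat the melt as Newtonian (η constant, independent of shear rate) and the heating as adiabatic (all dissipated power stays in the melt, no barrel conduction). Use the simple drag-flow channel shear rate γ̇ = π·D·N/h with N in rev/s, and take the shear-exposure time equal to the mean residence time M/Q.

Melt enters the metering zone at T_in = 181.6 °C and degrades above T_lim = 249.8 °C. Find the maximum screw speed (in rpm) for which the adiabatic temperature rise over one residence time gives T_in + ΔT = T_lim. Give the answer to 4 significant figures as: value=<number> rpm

value=26.53 rpm

Convert throughput: Q = 129.2 kg/h = 129.2/3600 = 0.0358889 kg/s
t_res = M / Q_s = 5.85 ÷ 0.0358889 = 163.003 s
Convert to metres: D = 0.0539 m, h = 0.00621 m
Allowable rise: ΔT_a = T_lim − T_in = 249.8 − 181.6 = 68.2 K
γ̇_max² = ΔT_a·ρ·cp/(η·t_res) = 68.2·880·2347/(5945·163.003) = 145.356 s⁻²
γ̇_max = √145.356 = 12.0564 s⁻¹
N_max = γ̇_max h / (πD) = 12.0564·0.00621/(π·0.0539) = 0.44215 rev/s → ×60 = 26.529 rpm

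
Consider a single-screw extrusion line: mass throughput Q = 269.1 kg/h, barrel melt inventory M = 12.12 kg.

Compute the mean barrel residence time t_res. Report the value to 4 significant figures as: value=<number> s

value=162.1 s

Throughput in SI: Q_s = 269.1 kg/h ÷ 3600 s/h = 0.07475 kg/s
t_res = M / Q_s = 12.12 / 0.07475 = 162.14 s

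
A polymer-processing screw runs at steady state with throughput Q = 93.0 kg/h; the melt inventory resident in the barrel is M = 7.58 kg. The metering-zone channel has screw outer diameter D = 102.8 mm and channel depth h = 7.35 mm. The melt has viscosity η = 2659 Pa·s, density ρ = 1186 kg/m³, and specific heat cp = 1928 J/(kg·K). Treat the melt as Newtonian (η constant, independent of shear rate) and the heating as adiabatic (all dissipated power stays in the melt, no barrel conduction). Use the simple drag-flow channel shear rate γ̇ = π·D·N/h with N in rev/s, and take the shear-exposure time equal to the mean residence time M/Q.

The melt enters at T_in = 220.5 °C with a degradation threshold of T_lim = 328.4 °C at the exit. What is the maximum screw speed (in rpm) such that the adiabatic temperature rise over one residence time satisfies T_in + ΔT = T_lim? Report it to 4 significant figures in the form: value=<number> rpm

Throughput in SI: Q_s = 93.0 kg/h ÷ 3600 s/h = 0.0258333 kg/s
t_res = M / Q_s = 7.58 ÷ 0.0258333 = 293.419 s
D = 102.8 mm = 0.1028 m;  h = 7.35 mm = 0.00735 m
Allowable rise: ΔT_a = T_lim − T_in = 328.4 − 220.5 = 107.9 K
Invert ΔT = ηγ̇²t_res/(ρcp) for γ̇: γ̇_max² = ΔT_a ρ cp / (η t_res) = 107.9·1186·1928 / (2659·293.419) = 316.232 s⁻²
Take the square root: γ̇_max = √(316.232) = 17.7829 s⁻¹
Solve γ̇ = πDN/h for N: N_max = γ̇_max·h/(π·D) = 17.7829 × 0.00735 / (π × 0.1028) = 0.404713 rev/s = 24.2828 rpm

value=24.28 rpm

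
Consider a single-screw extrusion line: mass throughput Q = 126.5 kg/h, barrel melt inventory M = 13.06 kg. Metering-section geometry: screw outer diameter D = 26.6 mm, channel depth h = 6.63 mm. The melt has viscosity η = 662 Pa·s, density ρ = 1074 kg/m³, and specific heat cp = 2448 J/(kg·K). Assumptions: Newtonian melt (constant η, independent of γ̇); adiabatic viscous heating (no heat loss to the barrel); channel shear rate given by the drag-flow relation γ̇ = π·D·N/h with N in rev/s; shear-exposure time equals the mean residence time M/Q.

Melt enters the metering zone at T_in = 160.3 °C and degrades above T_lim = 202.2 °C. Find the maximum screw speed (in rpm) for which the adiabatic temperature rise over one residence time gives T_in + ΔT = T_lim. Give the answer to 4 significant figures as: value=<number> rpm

Throughput in SI: Q_s = 126.5 kg/h ÷ 3600 s/h = 0.0351389 kg/s
t_res = M / Q_s = 13.06 / 0.0351389 = 371.668 s
Geometry in SI: D = 26.6 mm → 0.0266 m, h = 6.63 mm → 0.00663 m
ΔT_a = T_lim − T_in = 202.2 °C − 160.3 °C = 41.9 K
Invert ΔT = ηγ̇²t_res/(ρcp) for γ̇: γ̇_max² = ΔT_a ρ cp / (η t_res) = 41.9·1074·2448 / (662·371.668) = 447.73 s⁻²
γ̇_max = √447.73 = 21.1596 s⁻¹
Solve γ̇ = πDN/h for N: N_max = γ̇_max·h/(π·D) = 21.1596 × 0.00663 / (π × 0.0266) = 1.67877 rev/s = 100.726 rpm

value=100.7 rpm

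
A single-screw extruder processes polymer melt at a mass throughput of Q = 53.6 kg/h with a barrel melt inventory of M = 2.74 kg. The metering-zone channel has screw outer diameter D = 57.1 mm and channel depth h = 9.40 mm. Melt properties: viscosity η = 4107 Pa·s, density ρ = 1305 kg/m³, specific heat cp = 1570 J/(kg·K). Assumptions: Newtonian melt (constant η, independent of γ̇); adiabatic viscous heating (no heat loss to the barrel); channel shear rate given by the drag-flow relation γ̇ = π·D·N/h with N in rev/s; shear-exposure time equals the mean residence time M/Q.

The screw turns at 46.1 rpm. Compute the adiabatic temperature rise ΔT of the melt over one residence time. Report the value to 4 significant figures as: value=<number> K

Convert throughput: Q = 53.6 kg/h = 53.6/3600 = 0.0148889 kg/s
Mean residence time: t_res = M/Q_s = 2.74 kg / 0.0148889 kg/s = 184.03 s
Convert to SI: D = 0.0571 m, h = 0.0094 m, N = 46.1/60 = 0.768333 rev/s
Shear rate: γ̇ = πDN/h = π·0.0571·0.768333/0.0094 = 14.6625 s⁻¹
ΔT = η·γ̇²·t_res / (ρ·cp) = 4107 · (14.6625)² · 184.03 / (1305 · 1570) = 79.3083 K

value=79.31 K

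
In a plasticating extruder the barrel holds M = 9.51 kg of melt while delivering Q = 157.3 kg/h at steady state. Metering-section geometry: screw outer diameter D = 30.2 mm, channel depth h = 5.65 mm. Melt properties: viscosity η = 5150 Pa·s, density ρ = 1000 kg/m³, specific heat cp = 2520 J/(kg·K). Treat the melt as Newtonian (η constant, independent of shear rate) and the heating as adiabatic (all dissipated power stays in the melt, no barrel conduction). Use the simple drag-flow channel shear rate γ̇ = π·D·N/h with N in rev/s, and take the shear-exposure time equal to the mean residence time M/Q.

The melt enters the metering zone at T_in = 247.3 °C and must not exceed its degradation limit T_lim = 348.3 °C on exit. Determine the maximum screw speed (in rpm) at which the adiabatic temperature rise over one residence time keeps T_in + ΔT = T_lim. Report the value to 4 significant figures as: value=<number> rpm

value=53.84 rpm

Throughput in SI: Q_s = 157.3 kg/h ÷ 3600 s/h = 0.0436944 kg/s
t_res = M / Q_s = 9.51 ÷ 0.0436944 = 217.648 s
Geometry in SI: D = 30.2 mm → 0.0302 m, h = 5.65 mm → 0.00565 m
ΔT_a = T_lim − T_in = 348.3 − 247.3 = 101 K
γ̇_max² = ΔT_a·ρ·cp/(η·t_res) = 101·1000·2520/(5150·217.648) = 227.07 s⁻²
γ̇_max = √227.07 = 15.0689 s⁻¹
N_max = γ̇_max h / (πD) = 15.0689·0.00565/(π·0.0302) = 0.897371 rev/s → ×60 = 53.8422 rpm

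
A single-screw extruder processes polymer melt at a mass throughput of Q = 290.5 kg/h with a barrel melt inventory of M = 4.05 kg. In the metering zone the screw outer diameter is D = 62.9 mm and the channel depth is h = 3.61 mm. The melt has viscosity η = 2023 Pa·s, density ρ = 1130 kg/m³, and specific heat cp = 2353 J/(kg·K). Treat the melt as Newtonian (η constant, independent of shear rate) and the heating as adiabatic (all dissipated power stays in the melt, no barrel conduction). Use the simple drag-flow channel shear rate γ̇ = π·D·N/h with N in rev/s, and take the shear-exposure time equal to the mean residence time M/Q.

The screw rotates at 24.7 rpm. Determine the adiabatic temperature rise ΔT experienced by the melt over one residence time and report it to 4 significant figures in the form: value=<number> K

value=19.39 K

Q_s = Q / 3600 = 290.5 / 3600 = 0.0806944 kg/s
t_res = M / Q_s = 4.05 / 0.0806944 = 50.1893 s
Geometry in metres: D = 62.9 mm → 0.0629 m, h = 3.61 mm → 0.00361 m; screw speed N = 24.7 rpm = 0.411667 rev/s
Shear rate: γ̇ = πDN/h = π·0.0629·0.411667/0.00361 = 22.534 s⁻¹
ΔT = η·γ̇²·t_res/(ρ·cp) = [2023 × 22.534² × 50.1893] / [1130 × 2353] = 19.3903 K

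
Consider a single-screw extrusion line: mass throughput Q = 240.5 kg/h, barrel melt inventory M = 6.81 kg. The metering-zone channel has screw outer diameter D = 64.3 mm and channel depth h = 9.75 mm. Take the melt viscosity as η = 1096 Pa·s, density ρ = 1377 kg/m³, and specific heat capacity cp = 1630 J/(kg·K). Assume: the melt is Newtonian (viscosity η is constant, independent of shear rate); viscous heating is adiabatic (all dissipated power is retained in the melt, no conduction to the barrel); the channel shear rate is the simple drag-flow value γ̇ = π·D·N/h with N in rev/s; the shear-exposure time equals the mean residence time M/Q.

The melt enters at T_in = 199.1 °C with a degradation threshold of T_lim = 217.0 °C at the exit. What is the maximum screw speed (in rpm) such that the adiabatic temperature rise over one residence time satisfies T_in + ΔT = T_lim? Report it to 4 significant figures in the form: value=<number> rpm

value=54.92 rpm

Q_s = Q / 3600 = 240.5 / 3600 = 0.0668056 kg/s
t_res = M / Q_s = 6.81 / 0.0668056 = 101.938 s
Convert to metres: D = 0.0643 m, h = 0.00975 m
ΔT_a = T_lim − T_in = 217.0 − 199.1 = 17.9 K
γ̇_max² = ΔT_a·ρ·cp / (η·t_res) = [17.9 × 1377 × 1630] / [1096 × 101.938] = 359.608 s⁻²
γ̇_max = √359.608 = 18.9633 s⁻¹
Solve γ̇ = πDN/h for N: N_max = γ̇_max·h/(π·D) = 18.9633 × 0.00975 / (π × 0.0643) = 0.91529 rev/s = 54.9174 rpm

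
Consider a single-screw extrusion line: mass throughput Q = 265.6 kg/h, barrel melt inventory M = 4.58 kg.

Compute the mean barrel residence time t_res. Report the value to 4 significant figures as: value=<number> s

Q_s = Q / 3600 = 265.6 / 3600 = 0.0737778 kg/s
t_res = M / Q_s = 4.58 / 0.0737778 = 62.0783 s

value=62.08 s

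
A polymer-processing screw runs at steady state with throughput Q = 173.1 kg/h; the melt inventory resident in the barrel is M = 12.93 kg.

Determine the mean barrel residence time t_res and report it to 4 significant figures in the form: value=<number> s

Q_s = Q / 3600 = 173.1 / 3600 = 0.0480833 kg/s
t_res = M / Q_s = 12.93 ÷ 0.0480833 = 268.908 s

value=268.9 s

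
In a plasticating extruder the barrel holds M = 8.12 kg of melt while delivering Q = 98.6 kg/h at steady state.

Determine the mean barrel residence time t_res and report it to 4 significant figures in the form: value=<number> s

value=296.5 s

Throughput in SI: Q_s = 98.6 kg/h ÷ 3600 s/h = 0.0273889 kg/s
Mean residence time: t_res = M/Q_s = 8.12 kg / 0.0273889 kg/s = 296.471 s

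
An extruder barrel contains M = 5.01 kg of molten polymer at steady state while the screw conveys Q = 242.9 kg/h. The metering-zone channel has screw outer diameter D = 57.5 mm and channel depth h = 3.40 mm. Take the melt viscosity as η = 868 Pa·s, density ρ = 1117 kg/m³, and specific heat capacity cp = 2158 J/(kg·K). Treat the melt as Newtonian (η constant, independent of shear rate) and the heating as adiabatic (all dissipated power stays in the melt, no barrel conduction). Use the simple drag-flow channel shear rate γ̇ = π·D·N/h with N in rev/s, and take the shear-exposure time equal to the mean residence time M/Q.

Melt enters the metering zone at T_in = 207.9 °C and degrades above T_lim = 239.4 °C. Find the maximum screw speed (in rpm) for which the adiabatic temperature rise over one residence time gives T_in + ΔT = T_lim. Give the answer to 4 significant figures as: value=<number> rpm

value=38.76 rpm

Q_s = Q / 3600 = 242.9 / 3600 = 0.0674722 kg/s
Mean residence time: t_res = M/Q_s = 5.01 kg / 0.0674722 kg/s = 74.2528 s
Geometry in SI: D = 57.5 mm → 0.0575 m, h = 3.40 mm → 0.0034 m
ΔT_a = T_lim − T_in = 239.4 − 207.9 = 31.5 K
γ̇_max² = ΔT_a·ρ·cp / (η·t_res) = [31.5 × 1117 × 2158] / [868 × 74.2528] = 1178.1 s⁻²
γ̇_max = sqrt(1178.1) = 34.3235 s⁻¹
Solve γ̇ = πDN/h for N: N_max = γ̇_max·h/(π·D) = 34.3235 × 0.0034 / (π × 0.0575) = 0.64603 rev/s = 38.7618 rpm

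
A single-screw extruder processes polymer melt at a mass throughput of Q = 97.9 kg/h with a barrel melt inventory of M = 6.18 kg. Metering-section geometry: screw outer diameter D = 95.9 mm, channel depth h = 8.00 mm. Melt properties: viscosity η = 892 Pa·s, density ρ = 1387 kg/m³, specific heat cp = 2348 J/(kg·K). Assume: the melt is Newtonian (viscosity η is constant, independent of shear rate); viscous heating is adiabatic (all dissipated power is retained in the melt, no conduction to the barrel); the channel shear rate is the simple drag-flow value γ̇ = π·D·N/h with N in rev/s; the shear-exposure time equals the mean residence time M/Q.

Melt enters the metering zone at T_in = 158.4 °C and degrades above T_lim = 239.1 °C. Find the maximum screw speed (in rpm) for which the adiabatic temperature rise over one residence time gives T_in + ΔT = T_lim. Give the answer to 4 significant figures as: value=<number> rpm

Q_s = Q / 3600 = 97.9 / 3600 = 0.0271944 kg/s
t_res = M / Q_s = 6.18 / 0.0271944 = 227.252 s
D = 95.9 mm = 0.0959 m;  h = 8.00 mm = 0.008 m
ΔT_a = T_lim − T_in = 239.1 °C − 158.4 °C = 80.7 K
γ̇_max² = ΔT_a·ρ·cp / (η·t_res) = [80.7 × 1387 × 2348] / [892 × 227.252] = 1296.51 s⁻²
Take the square root: γ̇_max = √(1296.51) = 36.007 s⁻¹
N_max = γ̇_max h / (πD) = 36.007·0.008/(π·0.0959) = 0.956112 rev/s → ×60 = 57.3667 rpm

value=57.37 rpm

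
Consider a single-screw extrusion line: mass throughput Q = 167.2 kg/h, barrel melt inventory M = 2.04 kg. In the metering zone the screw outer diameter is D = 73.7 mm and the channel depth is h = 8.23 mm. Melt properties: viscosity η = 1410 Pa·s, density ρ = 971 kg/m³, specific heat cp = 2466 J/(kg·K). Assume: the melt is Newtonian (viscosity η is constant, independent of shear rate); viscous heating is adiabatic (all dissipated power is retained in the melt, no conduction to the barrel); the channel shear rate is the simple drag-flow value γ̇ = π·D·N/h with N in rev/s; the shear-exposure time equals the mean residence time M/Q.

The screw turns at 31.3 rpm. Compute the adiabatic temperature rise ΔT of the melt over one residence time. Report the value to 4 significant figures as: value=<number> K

value=5.571 K

Convert throughput: Q = 167.2 kg/h = 167.2/3600 = 0.0464444 kg/s
t_res = M / Q_s = 2.04 / 0.0464444 = 43.9234 s
D = 73.7 mm = 0.0737 m;  h = 8.23 mm = 0.00823 m;  N = 31.3 rpm / 60 = 0.521667 rev/s
γ̇ = π·D·N / h = π · 0.0737 · 0.521667 / 0.00823 = 14.6761 s⁻¹
Adiabatic rise: ΔT = η γ̇² t_res / (ρ cp) = 1410·(14.6761)²·43.9234 / (971·2466) = 5.57089 K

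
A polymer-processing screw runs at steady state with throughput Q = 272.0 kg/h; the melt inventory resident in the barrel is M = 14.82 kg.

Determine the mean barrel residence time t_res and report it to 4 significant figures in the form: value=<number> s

Q_s = Q / 3600 = 272.0 / 3600 = 0.0755556 kg/s
Mean residence time: t_res = M/Q_s = 14.82 kg / 0.0755556 kg/s = 196.147 s

value=196.1 s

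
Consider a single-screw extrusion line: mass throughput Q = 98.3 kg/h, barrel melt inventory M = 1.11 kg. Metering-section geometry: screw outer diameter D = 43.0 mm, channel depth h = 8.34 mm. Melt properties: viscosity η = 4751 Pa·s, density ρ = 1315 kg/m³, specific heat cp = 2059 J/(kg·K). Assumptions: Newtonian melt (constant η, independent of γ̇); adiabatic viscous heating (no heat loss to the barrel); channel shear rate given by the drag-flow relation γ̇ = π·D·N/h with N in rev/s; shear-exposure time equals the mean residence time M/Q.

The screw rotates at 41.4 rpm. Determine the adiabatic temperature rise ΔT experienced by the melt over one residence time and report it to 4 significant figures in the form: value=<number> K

Q_s = Q / 3600 = 98.3 / 3600 = 0.0273056 kg/s
Mean residence time: t_res = M/Q_s = 1.11 kg / 0.0273056 kg/s = 40.6511 s
Convert to SI: D = 0.043 m, h = 0.00834 m, N = 41.4/60 = 0.69 rev/s
γ̇ = π D N / h = (π)(0.043)(0.69) / 0.00834 = 11.1764 s⁻¹
Adiabatic rise: ΔT = η γ̇² t_res / (ρ cp) = 4751·(11.1764)²·40.6511 / (1315·2059) = 8.91 K

value=8.910 K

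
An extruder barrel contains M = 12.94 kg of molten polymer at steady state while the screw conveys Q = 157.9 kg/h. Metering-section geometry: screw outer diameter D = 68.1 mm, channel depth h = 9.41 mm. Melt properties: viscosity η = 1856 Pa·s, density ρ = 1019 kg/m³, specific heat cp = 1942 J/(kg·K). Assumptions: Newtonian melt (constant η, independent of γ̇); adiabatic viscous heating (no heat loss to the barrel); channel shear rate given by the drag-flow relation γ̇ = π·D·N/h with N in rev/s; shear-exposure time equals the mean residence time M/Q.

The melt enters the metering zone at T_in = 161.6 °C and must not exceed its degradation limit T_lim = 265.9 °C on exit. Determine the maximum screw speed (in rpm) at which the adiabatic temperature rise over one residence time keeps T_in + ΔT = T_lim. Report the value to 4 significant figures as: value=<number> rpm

Convert throughput: Q = 157.9 kg/h = 157.9/3600 = 0.0438611 kg/s
t_res = M / Q_s = 12.94 / 0.0438611 = 295.022 s
D = 68.1 mm = 0.0681 m;  h = 9.41 mm = 0.00941 m
Allowable rise: ΔT_a = T_lim − T_in = 265.9 − 161.6 = 104.3 K
γ̇_max² = ΔT_a·ρ·cp/(η·t_res) = 104.3·1019·1942/(1856·295.022) = 376.942 s⁻²
Take the square root: γ̇_max = √(376.942) = 19.415 s⁻¹
N_max = γ̇_max·h / (π·D) = 19.415 · 0.00941 / (π · 0.0681) = 0.853946 rev/s = 51.2367 rpm

value=51.24 rpm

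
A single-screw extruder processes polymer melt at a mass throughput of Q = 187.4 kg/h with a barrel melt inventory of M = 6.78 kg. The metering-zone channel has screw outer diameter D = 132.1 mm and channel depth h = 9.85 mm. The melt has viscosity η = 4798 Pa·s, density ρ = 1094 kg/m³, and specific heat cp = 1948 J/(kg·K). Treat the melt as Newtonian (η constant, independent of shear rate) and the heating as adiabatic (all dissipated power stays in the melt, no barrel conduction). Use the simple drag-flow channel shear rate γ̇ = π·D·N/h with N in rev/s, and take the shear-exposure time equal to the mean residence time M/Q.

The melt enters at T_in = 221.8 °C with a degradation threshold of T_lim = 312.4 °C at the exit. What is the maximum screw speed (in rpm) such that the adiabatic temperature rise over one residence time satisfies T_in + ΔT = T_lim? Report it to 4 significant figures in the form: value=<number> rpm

Throughput in SI: Q_s = 187.4 kg/h ÷ 3600 s/h = 0.0520556 kg/s
t_res = M / Q_s = 6.78 / 0.0520556 = 130.245 s
Geometry in SI: D = 132.1 mm → 0.1321 m, h = 9.85 mm → 0.00985 m
Allowable rise: ΔT_a = T_lim − T_in = 312.4 − 221.8 = 90.6 K
γ̇_max² = ΔT_a·ρ·cp/(η·t_res) = 90.6·1094·1948/(4798·130.245) = 308.967 s⁻²
γ̇_max = √308.967 = 17.5774 s⁻¹
Solve γ̇ = πDN/h for N: N_max = γ̇_max·h/(π·D) = 17.5774 × 0.00985 / (π × 0.1321) = 0.417195 rev/s = 25.0317 rpm

value=25.03 rpm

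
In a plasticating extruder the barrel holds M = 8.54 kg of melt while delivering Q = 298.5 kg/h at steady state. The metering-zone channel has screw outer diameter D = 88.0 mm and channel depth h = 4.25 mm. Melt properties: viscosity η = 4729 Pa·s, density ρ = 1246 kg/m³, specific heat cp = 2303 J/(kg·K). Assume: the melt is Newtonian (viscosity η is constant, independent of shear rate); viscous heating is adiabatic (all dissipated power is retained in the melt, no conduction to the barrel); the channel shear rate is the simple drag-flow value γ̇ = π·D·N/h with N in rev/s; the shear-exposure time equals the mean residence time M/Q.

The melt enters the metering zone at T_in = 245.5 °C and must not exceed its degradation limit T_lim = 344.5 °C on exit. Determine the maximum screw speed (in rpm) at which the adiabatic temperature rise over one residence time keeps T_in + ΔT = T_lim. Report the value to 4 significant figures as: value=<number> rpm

Throughput in SI: Q_s = 298.5 kg/h ÷ 3600 s/h = 0.0829167 kg/s
Mean residence time: t_res = M/Q_s = 8.54 kg / 0.0829167 kg/s = 102.995 s
Convert to metres: D = 0.088 m, h = 0.00425 m
Allowable rise: ΔT_a = T_lim − T_in = 344.5 − 245.5 = 99 K
Invert ΔT = ηγ̇²t_res/(ρcp) for γ̇: γ̇_max² = ΔT_a ρ cp / (η t_res) = 99·1246·2303 / (4729·102.995) = 583.26 s⁻²
Take the square root: γ̇_max = √(583.26) = 24.1508 s⁻¹
N_max = γ̇_max h / (πD) = 24.1508·0.00425/(π·0.088) = 0.371268 rev/s → ×60 = 22.2761 rpm

value=22.28 rpm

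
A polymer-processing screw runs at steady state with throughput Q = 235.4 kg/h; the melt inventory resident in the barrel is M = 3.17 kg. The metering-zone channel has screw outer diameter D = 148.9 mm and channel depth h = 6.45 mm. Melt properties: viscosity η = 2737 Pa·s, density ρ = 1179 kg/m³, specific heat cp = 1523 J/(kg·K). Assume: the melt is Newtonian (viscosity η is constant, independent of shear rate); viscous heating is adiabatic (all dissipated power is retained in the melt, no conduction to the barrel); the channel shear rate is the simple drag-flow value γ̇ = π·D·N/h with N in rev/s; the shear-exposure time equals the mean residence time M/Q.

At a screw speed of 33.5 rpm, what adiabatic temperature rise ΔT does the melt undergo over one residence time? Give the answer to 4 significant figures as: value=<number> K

Convert throughput: Q = 235.4 kg/h = 235.4/3600 = 0.0653889 kg/s
t_res = M / Q_s = 3.17 / 0.0653889 = 48.4792 s
Convert to SI: D = 0.1489 m, h = 0.00645 m, N = 33.5/60 = 0.558333 rev/s
Shear rate: γ̇ = πDN/h = π·0.1489·0.558333/0.00645 = 40.4929 s⁻¹
Adiabatic rise: ΔT = η γ̇² t_res / (ρ cp) = 2737·(40.4929)²·48.4792 / (1179·1523) = 121.164 K

value=121.2 K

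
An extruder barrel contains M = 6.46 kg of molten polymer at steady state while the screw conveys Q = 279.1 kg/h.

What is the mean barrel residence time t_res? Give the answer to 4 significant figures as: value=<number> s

value=83.32 s

Throughput in SI: Q_s = 279.1 kg/h ÷ 3600 s/h = 0.0775278 kg/s
Mean residence time: t_res = M/Q_s = 6.46 kg / 0.0775278 kg/s = 83.325 s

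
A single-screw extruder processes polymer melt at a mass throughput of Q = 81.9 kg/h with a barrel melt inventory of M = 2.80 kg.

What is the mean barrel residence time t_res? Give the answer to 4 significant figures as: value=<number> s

value=123.1 s

Q_s = Q / 3600 = 81.9 / 3600 = 0.02275 kg/s
t_res = M / Q_s = 2.80 ÷ 0.02275 = 123.077 s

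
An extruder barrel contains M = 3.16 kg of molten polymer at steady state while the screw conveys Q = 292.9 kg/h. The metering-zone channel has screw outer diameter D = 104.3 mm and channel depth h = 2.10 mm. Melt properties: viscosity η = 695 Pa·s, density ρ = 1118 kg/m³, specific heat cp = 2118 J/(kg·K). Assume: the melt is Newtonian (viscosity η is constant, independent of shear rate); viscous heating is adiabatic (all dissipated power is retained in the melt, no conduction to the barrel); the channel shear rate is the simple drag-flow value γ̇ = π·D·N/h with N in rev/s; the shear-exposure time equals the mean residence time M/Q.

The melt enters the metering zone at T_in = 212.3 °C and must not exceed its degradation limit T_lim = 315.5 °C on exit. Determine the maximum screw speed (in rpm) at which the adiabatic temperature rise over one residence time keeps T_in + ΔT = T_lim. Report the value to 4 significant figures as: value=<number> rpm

Throughput in SI: Q_s = 292.9 kg/h ÷ 3600 s/h = 0.0813611 kg/s
t_res = M / Q_s = 3.16 ÷ 0.0813611 = 38.8392 s
Geometry in SI: D = 104.3 mm → 0.1043 m, h = 2.10 mm → 0.0021 m
Allowable rise: ΔT_a = T_lim − T_in = 315.5 − 212.3 = 103.2 K
γ̇_max² = ΔT_a·ρ·cp/(η·t_res) = 103.2·1118·2118/(695·38.8392) = 9053 s⁻²
Take the square root: γ̇_max = √(9053) = 95.1472 s⁻¹
Solve γ̇ = πDN/h for N: N_max = γ̇_max·h/(π·D) = 95.1472 × 0.0021 / (π × 0.1043) = 0.609791 rev/s = 36.5875 rpm

value=36.59 rpm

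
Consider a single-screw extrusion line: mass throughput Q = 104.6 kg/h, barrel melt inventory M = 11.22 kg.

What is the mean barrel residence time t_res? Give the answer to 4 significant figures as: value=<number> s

value=386.2 s

Q_s = Q / 3600 = 104.6 / 3600 = 0.0290556 kg/s
t_res = M / Q_s = 11.22 / 0.0290556 = 386.157 s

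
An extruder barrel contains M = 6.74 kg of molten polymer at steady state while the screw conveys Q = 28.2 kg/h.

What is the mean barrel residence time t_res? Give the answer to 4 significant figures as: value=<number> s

value=860.4 s

Throughput in SI: Q_s = 28.2 kg/h ÷ 3600 s/h = 0.00783333 kg/s
t_res = M / Q_s = 6.74 / 0.00783333 = 860.426 s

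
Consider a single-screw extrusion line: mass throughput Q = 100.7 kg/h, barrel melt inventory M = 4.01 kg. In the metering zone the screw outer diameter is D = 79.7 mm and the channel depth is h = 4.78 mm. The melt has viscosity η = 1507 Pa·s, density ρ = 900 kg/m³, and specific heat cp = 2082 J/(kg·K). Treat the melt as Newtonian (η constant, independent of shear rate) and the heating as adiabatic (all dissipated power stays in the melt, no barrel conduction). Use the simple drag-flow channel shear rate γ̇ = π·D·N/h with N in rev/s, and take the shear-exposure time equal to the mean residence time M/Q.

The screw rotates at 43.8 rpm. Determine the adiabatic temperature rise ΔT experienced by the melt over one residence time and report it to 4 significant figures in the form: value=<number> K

Q_s = Q / 3600 = 100.7 / 3600 = 0.0279722 kg/s
t_res = M / Q_s = 4.01 / 0.0279722 = 143.357 s
Convert to SI: D = 0.0797 m, h = 0.00478 m, N = 43.8/60 = 0.73 rev/s
γ̇ = π D N / h = (π)(0.0797)(0.73) / 0.00478 = 38.2387 s⁻¹
Adiabatic rise: ΔT = η γ̇² t_res / (ρ cp) = 1507·(38.2387)²·143.357 / (900·2082) = 168.583 K

value=168.6 K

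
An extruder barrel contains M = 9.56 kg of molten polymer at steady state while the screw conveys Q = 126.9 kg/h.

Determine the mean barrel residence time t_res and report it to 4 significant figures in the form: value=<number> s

value=271.2 s

Q_s = Q / 3600 = 126.9 / 3600 = 0.03525 kg/s
t_res = M / Q_s = 9.56 / 0.03525 = 271.206 s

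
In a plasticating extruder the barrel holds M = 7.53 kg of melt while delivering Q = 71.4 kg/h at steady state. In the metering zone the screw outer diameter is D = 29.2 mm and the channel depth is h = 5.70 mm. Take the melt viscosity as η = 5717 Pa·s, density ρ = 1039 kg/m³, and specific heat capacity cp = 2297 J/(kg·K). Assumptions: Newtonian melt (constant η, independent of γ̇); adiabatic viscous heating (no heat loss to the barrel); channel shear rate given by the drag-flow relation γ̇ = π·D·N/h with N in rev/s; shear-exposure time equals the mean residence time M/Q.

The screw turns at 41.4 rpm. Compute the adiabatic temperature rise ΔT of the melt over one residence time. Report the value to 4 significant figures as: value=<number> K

Convert throughput: Q = 71.4 kg/h = 71.4/3600 = 0.0198333 kg/s
t_res = M / Q_s = 7.53 / 0.0198333 = 379.664 s
Convert to SI: D = 0.0292 m, h = 0.0057 m, N = 41.4/60 = 0.69 rev/s
γ̇ = π·D·N / h = π · 0.0292 · 0.69 / 0.0057 = 11.1047 s⁻¹
ΔT = η·γ̇²·t_res/(ρ·cp) = [5717 × 11.1047² × 379.664] / [1039 × 2297] = 112.151 K

value=112.2 K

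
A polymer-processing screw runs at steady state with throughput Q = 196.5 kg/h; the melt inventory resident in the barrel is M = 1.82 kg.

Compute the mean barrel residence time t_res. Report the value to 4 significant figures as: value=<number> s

value=33.34 s

Convert throughput: Q = 196.5 kg/h = 196.5/3600 = 0.0545833 kg/s
Mean residence time: t_res = M/Q_s = 1.82 kg / 0.0545833 kg/s = 33.3435 s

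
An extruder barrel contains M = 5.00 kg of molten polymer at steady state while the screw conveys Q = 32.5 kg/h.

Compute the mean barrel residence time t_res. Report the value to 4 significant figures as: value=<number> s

Throughput in SI: Q_s = 32.5 kg/h ÷ 3600 s/h = 0.00902778 kg/s
t_res = M / Q_s = 5.00 / 0.00902778 = 553.846 s

value=553.8 s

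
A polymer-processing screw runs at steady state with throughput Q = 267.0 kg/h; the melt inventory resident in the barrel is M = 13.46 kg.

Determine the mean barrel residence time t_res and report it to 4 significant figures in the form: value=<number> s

Throughput in SI: Q_s = 267.0 kg/h ÷ 3600 s/h = 0.0741667 kg/s
t_res = M / Q_s = 13.46 / 0.0741667 = 181.483 s

value=181.5 s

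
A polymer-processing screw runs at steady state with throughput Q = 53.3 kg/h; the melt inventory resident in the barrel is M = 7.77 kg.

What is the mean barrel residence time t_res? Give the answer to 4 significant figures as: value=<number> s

Q_s = Q / 3600 = 53.3 / 3600 = 0.0148056 kg/s
Mean residence time: t_res = M/Q_s = 7.77 kg / 0.0148056 kg/s = 524.803 s

value=524.8 s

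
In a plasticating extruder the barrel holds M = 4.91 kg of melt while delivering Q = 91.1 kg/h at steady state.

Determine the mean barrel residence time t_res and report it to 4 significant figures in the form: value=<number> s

Throughput in SI: Q_s = 91.1 kg/h ÷ 3600 s/h = 0.0253056 kg/s
t_res = M / Q_s = 4.91 ÷ 0.0253056 = 194.029 s

value=194.0 s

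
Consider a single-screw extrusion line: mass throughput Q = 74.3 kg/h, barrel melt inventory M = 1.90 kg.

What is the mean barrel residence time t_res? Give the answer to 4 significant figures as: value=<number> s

value=92.06 s

Throughput in SI: Q_s = 74.3 kg/h ÷ 3600 s/h = 0.0206389 kg/s
t_res = M / Q_s = 1.90 ÷ 0.0206389 = 92.0592 s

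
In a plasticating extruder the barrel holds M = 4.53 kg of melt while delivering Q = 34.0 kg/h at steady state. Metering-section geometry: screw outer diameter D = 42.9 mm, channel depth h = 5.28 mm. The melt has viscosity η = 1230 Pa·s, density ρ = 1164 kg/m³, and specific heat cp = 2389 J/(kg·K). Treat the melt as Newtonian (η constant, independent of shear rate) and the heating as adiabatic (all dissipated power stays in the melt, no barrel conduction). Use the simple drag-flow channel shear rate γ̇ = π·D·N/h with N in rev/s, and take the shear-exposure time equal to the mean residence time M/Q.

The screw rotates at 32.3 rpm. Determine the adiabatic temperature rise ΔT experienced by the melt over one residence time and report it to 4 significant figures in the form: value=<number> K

Throughput in SI: Q_s = 34.0 kg/h ÷ 3600 s/h = 0.00944444 kg/s
Mean residence time: t_res = M/Q_s = 4.53 kg / 0.00944444 kg/s = 479.647 s
Geometry in metres: D = 42.9 mm → 0.0429 m, h = 5.28 mm → 0.00528 m; screw speed N = 32.3 rpm = 0.538333 rev/s
Shear rate: γ̇ = πDN/h = π·0.0429·0.538333/0.00528 = 13.7412 s⁻¹
Adiabatic rise: ΔT = η γ̇² t_res / (ρ cp) = 1230·(13.7412)²·479.647 / (1164·2389) = 40.0596 K

value=40.06 K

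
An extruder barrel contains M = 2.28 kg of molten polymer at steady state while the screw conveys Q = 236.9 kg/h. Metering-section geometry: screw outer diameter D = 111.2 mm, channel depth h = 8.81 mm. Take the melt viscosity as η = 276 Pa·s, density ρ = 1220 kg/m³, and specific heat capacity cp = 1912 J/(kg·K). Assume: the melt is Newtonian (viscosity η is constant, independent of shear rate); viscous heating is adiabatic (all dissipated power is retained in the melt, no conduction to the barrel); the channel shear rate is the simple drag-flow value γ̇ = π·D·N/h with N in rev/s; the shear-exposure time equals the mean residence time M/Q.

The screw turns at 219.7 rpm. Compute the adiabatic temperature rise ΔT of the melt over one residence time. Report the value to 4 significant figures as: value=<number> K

Convert throughput: Q = 236.9 kg/h = 236.9/3600 = 0.0658056 kg/s
t_res = M / Q_s = 2.28 / 0.0658056 = 34.6475 s
Geometry in metres: D = 111.2 mm → 0.1112 m, h = 8.81 mm → 0.00881 m; screw speed N = 219.7 rpm = 3.66167 rev/s
Shear rate: γ̇ = πDN/h = π·0.1112·3.66167/0.00881 = 145.197 s⁻¹
Adiabatic rise: ΔT = η γ̇² t_res / (ρ cp) = 276·(145.197)²·34.6475 / (1220·1912) = 86.4269 K

value=86.43 K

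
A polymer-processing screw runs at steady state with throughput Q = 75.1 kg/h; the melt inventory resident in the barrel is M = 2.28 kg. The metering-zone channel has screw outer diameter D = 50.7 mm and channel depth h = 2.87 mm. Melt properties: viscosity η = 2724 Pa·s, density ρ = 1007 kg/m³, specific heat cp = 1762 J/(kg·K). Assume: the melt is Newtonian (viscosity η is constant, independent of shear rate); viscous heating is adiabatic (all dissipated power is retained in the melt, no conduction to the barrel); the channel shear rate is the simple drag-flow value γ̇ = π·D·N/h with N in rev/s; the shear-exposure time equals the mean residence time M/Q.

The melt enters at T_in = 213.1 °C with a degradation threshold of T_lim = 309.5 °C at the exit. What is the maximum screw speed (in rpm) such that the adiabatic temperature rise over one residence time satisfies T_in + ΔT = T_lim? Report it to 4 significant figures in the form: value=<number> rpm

value=25.91 rpm

Convert throughput: Q = 75.1 kg/h = 75.1/3600 = 0.0208611 kg/s
t_res = M / Q_s = 2.28 ÷ 0.0208611 = 109.294 s
Convert to metres: D = 0.0507 m, h = 0.00287 m
ΔT_a = T_lim − T_in = 309.5 °C − 213.1 °C = 96.4 K
γ̇_max² = ΔT_a·ρ·cp/(η·t_res) = 96.4·1007·1762/(2724·109.294) = 574.524 s⁻²
γ̇_max = √574.524 = 23.9692 s⁻¹
Solve γ̇ = πDN/h for N: N_max = γ̇_max·h/(π·D) = 23.9692 × 0.00287 / (π × 0.0507) = 0.431895 rev/s = 25.9137 rpm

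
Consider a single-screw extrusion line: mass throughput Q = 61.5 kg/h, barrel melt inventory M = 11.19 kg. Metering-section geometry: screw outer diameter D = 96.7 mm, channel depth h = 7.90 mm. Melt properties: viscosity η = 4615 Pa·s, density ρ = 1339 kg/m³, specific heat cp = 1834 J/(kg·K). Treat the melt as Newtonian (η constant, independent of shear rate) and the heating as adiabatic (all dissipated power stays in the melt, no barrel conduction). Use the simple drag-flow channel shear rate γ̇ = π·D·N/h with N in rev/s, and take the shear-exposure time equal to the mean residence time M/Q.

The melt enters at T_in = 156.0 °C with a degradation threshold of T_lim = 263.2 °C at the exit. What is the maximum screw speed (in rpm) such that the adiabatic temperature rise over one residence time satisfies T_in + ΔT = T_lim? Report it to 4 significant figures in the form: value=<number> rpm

Throughput in SI: Q_s = 61.5 kg/h ÷ 3600 s/h = 0.0170833 kg/s
t_res = M / Q_s = 11.19 / 0.0170833 = 655.024 s
Convert to metres: D = 0.0967 m, h = 0.0079 m
Allowable rise: ΔT_a = T_lim − T_in = 263.2 − 156.0 = 107.2 K
γ̇_max² = ΔT_a·ρ·cp/(η·t_res) = 107.2·1339·1834/(4615·655.024) = 87.0854 s⁻²
γ̇_max = √87.0854 = 9.33196 s⁻¹
Solve γ̇ = πDN/h for N: N_max = γ̇_max·h/(π·D) = 9.33196 × 0.0079 / (π × 0.0967) = 0.242674 rev/s = 14.5604 rpm

value=14.56 rpm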